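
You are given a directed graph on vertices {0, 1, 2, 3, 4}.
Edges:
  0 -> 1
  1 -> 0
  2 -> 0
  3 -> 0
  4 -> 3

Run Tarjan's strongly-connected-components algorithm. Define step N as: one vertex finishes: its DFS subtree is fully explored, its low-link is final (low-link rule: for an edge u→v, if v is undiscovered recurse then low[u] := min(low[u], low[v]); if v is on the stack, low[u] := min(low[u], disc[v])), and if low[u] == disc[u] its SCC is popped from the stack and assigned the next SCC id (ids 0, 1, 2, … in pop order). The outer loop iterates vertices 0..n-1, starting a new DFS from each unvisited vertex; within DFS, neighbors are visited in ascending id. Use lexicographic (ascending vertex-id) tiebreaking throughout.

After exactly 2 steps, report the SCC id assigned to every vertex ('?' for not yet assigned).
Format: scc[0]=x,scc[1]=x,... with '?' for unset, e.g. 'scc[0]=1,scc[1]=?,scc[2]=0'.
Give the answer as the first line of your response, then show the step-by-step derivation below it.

scc[0]=0,scc[1]=0,scc[2]=?,scc[3]=?,scc[4]=?

step 1: low=(low[0]=0,low[1]=0,low[2]=?,low[3]=?,low[4]=?); scc=(scc[0]=?,scc[1]=?,scc[2]=?,scc[3]=?,scc[4]=?)
step 2: low=(low[0]=0,low[1]=0,low[2]=?,low[3]=?,low[4]=?); scc=(scc[0]=0,scc[1]=0,scc[2]=?,scc[3]=?,scc[4]=?)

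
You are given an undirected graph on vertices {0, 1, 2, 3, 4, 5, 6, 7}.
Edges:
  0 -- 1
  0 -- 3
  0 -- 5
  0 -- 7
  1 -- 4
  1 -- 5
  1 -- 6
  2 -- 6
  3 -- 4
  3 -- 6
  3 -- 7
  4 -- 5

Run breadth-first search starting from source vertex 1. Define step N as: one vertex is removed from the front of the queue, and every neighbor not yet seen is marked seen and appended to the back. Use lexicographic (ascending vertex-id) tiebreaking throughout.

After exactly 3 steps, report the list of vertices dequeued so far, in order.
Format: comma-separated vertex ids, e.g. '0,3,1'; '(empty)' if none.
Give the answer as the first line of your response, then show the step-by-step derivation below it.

1,0,4

step 1: dequeue 1; queue=[0,4,5,6]; order=1
step 2: dequeue 0; queue=[4,5,6,3,7]; order=1,0
step 3: dequeue 4; queue=[5,6,3,7]; order=1,0,4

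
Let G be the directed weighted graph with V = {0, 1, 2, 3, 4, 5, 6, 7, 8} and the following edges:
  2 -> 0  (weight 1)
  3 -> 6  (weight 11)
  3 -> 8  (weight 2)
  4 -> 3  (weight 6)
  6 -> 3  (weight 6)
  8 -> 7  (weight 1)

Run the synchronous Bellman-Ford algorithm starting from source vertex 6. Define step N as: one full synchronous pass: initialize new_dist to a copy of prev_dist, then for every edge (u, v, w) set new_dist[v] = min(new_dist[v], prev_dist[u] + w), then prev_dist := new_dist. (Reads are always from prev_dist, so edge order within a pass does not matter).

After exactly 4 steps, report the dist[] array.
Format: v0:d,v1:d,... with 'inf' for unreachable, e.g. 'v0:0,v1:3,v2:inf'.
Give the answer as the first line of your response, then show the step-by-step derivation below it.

v0:inf,v1:inf,v2:inf,v3:6,v4:inf,v5:inf,v6:0,v7:9,v8:8

step 1: dist = v0:inf,v1:inf,v2:inf,v3:6,v4:inf,v5:inf,v6:0,v7:inf,v8:inf
step 2: dist = v0:inf,v1:inf,v2:inf,v3:6,v4:inf,v5:inf,v6:0,v7:inf,v8:8
step 3: dist = v0:inf,v1:inf,v2:inf,v3:6,v4:inf,v5:inf,v6:0,v7:9,v8:8
step 4: dist = v0:inf,v1:inf,v2:inf,v3:6,v4:inf,v5:inf,v6:0,v7:9,v8:8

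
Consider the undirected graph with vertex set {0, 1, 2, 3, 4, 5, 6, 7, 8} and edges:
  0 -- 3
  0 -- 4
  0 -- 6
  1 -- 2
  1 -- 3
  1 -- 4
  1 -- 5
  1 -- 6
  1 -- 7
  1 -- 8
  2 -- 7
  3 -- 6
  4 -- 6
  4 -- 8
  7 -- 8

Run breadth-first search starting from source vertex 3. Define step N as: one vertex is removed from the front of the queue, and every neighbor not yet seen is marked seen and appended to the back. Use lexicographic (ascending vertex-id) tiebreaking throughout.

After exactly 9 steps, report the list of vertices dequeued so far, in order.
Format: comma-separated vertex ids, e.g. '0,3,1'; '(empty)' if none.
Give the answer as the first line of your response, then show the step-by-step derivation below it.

3,0,1,6,4,2,5,7,8

step 1: dequeue 3; queue=[0,1,6]; order=3
step 2: dequeue 0; queue=[1,6,4]; order=3,0
step 3: dequeue 1; queue=[6,4,2,5,7,8]; order=3,0,1
step 4: dequeue 6; queue=[4,2,5,7,8]; order=3,0,1,6
step 5: dequeue 4; queue=[2,5,7,8]; order=3,0,1,6,4
step 6: dequeue 2; queue=[5,7,8]; order=3,0,1,6,4,2
step 7: dequeue 5; queue=[7,8]; order=3,0,1,6,4,2,5
step 8: dequeue 7; queue=[8]; order=3,0,1,6,4,2,5,7
step 9: dequeue 8; queue=[(empty)]; order=3,0,1,6,4,2,5,7,8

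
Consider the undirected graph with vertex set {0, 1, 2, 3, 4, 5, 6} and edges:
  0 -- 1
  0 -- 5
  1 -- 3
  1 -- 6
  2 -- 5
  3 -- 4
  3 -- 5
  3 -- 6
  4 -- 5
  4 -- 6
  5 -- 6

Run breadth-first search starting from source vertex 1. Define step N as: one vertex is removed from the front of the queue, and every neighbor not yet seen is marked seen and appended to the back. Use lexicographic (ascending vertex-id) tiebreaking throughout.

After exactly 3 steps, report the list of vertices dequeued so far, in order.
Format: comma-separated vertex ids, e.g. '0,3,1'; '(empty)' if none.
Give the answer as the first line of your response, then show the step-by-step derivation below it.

1,0,3

step 1: dequeue 1; queue=[0,3,6]; order=1
step 2: dequeue 0; queue=[3,6,5]; order=1,0
step 3: dequeue 3; queue=[6,5,4]; order=1,0,3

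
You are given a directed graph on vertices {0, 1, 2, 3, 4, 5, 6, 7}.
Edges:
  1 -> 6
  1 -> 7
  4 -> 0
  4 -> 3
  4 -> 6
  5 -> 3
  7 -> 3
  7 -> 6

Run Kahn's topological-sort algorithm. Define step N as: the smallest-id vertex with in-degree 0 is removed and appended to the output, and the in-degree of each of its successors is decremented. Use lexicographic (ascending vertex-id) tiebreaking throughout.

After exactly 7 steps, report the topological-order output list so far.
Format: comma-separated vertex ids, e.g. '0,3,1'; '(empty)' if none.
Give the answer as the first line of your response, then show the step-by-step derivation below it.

1,2,4,0,5,7,3

step 1: output 1; order=[1]; indeg=(1,0,0,3,0,0,2,0)
step 2: output 2; order=[1,2]; indeg=(1,0,0,3,0,0,2,0)
step 3: output 4; order=[1,2,4]; indeg=(0,0,0,2,0,0,1,0)
step 4: output 0; order=[1,2,4,0]; indeg=(0,0,0,2,0,0,1,0)
step 5: output 5; order=[1,2,4,0,5]; indeg=(0,0,0,1,0,0,1,0)
step 6: output 7; order=[1,2,4,0,5,7]; indeg=(0,0,0,0,0,0,0,0)
step 7: output 3; order=[1,2,4,0,5,7,3]; indeg=(0,0,0,0,0,0,0,0)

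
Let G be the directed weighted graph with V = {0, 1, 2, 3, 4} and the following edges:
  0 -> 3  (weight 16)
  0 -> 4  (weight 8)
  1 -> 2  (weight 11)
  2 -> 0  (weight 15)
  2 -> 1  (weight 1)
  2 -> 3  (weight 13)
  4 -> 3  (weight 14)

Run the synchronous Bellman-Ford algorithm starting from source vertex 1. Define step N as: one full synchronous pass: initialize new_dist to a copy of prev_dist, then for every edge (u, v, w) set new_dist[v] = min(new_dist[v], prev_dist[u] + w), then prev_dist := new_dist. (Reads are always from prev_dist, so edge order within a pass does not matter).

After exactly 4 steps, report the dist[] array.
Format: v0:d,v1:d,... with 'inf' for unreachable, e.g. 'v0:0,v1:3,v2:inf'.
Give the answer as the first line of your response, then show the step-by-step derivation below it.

v0:26,v1:0,v2:11,v3:24,v4:34

step 1: dist = v0:inf,v1:0,v2:11,v3:inf,v4:inf
step 2: dist = v0:26,v1:0,v2:11,v3:24,v4:inf
step 3: dist = v0:26,v1:0,v2:11,v3:24,v4:34
step 4: dist = v0:26,v1:0,v2:11,v3:24,v4:34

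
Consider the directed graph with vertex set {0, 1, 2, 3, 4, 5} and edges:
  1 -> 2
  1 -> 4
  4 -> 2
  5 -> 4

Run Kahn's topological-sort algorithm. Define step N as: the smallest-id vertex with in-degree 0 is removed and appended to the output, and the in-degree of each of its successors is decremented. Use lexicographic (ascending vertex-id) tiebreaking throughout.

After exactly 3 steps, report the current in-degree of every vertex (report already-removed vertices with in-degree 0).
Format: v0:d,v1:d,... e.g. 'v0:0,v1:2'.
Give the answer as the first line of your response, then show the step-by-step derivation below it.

v0:0,v1:0,v2:1,v3:0,v4:1,v5:0

step 1: output 0; order=[0]; indeg=(0,0,2,0,2,0)
step 2: output 1; order=[0,1]; indeg=(0,0,1,0,1,0)
step 3: output 3; order=[0,1,3]; indeg=(0,0,1,0,1,0)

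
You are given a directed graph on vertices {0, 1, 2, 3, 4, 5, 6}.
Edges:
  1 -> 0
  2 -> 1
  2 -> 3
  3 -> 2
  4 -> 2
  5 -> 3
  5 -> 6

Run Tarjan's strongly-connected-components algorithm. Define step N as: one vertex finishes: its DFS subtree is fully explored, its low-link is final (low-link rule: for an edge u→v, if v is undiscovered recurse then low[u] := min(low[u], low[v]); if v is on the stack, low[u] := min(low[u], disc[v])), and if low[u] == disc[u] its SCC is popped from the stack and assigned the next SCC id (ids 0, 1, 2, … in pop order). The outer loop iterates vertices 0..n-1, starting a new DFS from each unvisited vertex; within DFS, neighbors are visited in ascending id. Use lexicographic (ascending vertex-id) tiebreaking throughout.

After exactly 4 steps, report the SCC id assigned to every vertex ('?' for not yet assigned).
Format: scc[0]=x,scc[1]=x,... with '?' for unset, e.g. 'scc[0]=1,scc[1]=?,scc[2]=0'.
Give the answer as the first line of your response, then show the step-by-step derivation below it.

scc[0]=0,scc[1]=1,scc[2]=2,scc[3]=2,scc[4]=?,scc[5]=?,scc[6]=?

step 1: low=(low[0]=0,low[1]=?,low[2]=?,low[3]=?,low[4]=?,low[5]=?,low[6]=?); scc=(scc[0]=0,scc[1]=?,scc[2]=?,scc[3]=?,scc[4]=?,scc[5]=?,scc[6]=?)
step 2: low=(low[0]=0,low[1]=1,low[2]=?,low[3]=?,low[4]=?,low[5]=?,low[6]=?); scc=(scc[0]=0,scc[1]=1,scc[2]=?,scc[3]=?,scc[4]=?,scc[5]=?,scc[6]=?)
step 3: low=(low[0]=0,low[1]=1,low[2]=2,low[3]=2,low[4]=?,low[5]=?,low[6]=?); scc=(scc[0]=0,scc[1]=1,scc[2]=?,scc[3]=?,scc[4]=?,scc[5]=?,scc[6]=?)
step 4: low=(low[0]=0,low[1]=1,low[2]=2,low[3]=2,low[4]=?,low[5]=?,low[6]=?); scc=(scc[0]=0,scc[1]=1,scc[2]=2,scc[3]=2,scc[4]=?,scc[5]=?,scc[6]=?)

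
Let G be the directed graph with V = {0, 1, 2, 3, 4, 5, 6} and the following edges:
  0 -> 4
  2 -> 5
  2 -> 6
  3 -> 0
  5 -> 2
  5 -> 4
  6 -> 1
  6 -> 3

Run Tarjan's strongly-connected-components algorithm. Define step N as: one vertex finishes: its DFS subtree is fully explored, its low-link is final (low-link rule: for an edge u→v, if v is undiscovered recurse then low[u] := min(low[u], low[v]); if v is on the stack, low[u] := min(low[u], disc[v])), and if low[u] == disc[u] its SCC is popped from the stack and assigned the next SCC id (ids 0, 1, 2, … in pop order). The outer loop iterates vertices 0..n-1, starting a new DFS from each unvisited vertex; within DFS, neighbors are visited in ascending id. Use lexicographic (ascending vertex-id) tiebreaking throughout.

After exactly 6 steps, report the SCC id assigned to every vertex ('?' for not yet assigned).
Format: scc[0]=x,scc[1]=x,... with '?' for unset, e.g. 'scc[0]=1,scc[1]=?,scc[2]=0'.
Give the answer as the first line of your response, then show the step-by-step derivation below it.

scc[0]=1,scc[1]=2,scc[2]=?,scc[3]=3,scc[4]=0,scc[5]=?,scc[6]=4

step 1: low=(low[0]=0,low[1]=?,low[2]=?,low[3]=?,low[4]=1,low[5]=?,low[6]=?); scc=(scc[0]=?,scc[1]=?,scc[2]=?,scc[3]=?,scc[4]=0,scc[5]=?,scc[6]=?)
step 2: low=(low[0]=0,low[1]=?,low[2]=?,low[3]=?,low[4]=1,low[5]=?,low[6]=?); scc=(scc[0]=1,scc[1]=?,scc[2]=?,scc[3]=?,scc[4]=0,scc[5]=?,scc[6]=?)
step 3: low=(low[0]=0,low[1]=2,low[2]=?,low[3]=?,low[4]=1,low[5]=?,low[6]=?); scc=(scc[0]=1,scc[1]=2,scc[2]=?,scc[3]=?,scc[4]=0,scc[5]=?,scc[6]=?)
step 4: low=(low[0]=0,low[1]=2,low[2]=3,low[3]=?,low[4]=1,low[5]=3,low[6]=?); scc=(scc[0]=1,scc[1]=2,scc[2]=?,scc[3]=?,scc[4]=0,scc[5]=?,scc[6]=?)
step 5: low=(low[0]=0,low[1]=2,low[2]=3,low[3]=6,low[4]=1,low[5]=3,low[6]=5); scc=(scc[0]=1,scc[1]=2,scc[2]=?,scc[3]=3,scc[4]=0,scc[5]=?,scc[6]=?)
step 6: low=(low[0]=0,low[1]=2,low[2]=3,low[3]=6,low[4]=1,low[5]=3,low[6]=5); scc=(scc[0]=1,scc[1]=2,scc[2]=?,scc[3]=3,scc[4]=0,scc[5]=?,scc[6]=4)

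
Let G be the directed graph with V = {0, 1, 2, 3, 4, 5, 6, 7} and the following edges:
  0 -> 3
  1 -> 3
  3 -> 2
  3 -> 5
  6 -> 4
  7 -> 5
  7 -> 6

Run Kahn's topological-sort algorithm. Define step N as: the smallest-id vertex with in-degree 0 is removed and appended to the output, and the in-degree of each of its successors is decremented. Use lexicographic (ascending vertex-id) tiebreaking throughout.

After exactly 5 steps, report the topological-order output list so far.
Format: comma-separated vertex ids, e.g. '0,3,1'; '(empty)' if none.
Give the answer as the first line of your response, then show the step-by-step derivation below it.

0,1,3,2,7

step 1: output 0; order=[0]; indeg=(0,0,1,1,1,2,1,0)
step 2: output 1; order=[0,1]; indeg=(0,0,1,0,1,2,1,0)
step 3: output 3; order=[0,1,3]; indeg=(0,0,0,0,1,1,1,0)
step 4: output 2; order=[0,1,3,2]; indeg=(0,0,0,0,1,1,1,0)
step 5: output 7; order=[0,1,3,2,7]; indeg=(0,0,0,0,1,0,0,0)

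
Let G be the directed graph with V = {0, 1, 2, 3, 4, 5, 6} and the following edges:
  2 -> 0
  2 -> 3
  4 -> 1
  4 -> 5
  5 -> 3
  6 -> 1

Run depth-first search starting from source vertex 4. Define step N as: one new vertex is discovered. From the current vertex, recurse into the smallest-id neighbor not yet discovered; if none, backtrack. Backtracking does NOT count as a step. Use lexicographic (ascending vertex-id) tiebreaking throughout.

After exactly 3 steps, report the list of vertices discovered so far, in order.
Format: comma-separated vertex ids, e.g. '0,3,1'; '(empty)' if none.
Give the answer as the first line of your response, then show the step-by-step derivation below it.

4,1,5

step 1: discover 4; path=4; order=4
step 2: discover 1; path=4>1; order=4,1
step 3: discover 5; path=4>5; order=4,1,5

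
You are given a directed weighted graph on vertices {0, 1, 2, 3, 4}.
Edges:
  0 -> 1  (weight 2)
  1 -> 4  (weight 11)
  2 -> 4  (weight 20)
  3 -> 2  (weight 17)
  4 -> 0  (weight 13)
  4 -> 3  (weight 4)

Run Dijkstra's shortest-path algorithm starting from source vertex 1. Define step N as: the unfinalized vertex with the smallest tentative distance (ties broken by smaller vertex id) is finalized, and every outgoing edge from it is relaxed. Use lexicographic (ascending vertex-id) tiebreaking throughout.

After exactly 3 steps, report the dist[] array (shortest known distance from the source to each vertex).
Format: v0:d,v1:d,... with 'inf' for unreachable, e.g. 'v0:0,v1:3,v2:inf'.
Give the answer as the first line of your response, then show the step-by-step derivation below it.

v0:24,v1:0,v2:32,v3:15,v4:11

step 1: dist = v0:inf,v1:0,v2:inf,v3:inf,v4:11
step 2: dist = v0:24,v1:0,v2:inf,v3:15,v4:11
step 3: dist = v0:24,v1:0,v2:32,v3:15,v4:11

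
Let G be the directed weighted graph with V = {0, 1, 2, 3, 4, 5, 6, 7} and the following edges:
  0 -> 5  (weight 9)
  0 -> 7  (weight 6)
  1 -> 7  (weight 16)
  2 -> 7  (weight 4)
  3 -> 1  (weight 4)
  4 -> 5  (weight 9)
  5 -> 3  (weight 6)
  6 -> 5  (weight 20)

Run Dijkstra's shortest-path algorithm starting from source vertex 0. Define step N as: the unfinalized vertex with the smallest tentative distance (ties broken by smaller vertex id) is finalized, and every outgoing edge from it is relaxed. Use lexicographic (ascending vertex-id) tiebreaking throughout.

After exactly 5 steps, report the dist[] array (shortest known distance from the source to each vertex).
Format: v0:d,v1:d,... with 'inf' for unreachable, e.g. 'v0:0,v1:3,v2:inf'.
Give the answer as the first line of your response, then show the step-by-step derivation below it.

v0:0,v1:19,v2:inf,v3:15,v4:inf,v5:9,v6:inf,v7:6

step 1: dist = v0:0,v1:inf,v2:inf,v3:inf,v4:inf,v5:9,v6:inf,v7:6
step 2: dist = v0:0,v1:inf,v2:inf,v3:inf,v4:inf,v5:9,v6:inf,v7:6
step 3: dist = v0:0,v1:inf,v2:inf,v3:15,v4:inf,v5:9,v6:inf,v7:6
step 4: dist = v0:0,v1:19,v2:inf,v3:15,v4:inf,v5:9,v6:inf,v7:6
step 5: dist = v0:0,v1:19,v2:inf,v3:15,v4:inf,v5:9,v6:inf,v7:6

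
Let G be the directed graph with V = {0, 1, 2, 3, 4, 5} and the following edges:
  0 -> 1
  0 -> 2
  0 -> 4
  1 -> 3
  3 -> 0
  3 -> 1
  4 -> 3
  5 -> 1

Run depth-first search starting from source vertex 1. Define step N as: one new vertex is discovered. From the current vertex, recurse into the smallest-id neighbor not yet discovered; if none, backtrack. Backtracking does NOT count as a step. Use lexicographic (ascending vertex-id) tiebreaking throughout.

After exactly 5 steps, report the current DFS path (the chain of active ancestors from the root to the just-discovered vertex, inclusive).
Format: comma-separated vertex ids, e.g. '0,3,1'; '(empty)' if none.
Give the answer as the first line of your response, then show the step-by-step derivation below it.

1,3,0,4

step 1: discover 1; path=1; order=1
step 2: discover 3; path=1>3; order=1,3
step 3: discover 0; path=1>3>0; order=1,3,0
step 4: discover 2; path=1>3>0>2; order=1,3,0,2
step 5: discover 4; path=1>3>0>4; order=1,3,0,2,4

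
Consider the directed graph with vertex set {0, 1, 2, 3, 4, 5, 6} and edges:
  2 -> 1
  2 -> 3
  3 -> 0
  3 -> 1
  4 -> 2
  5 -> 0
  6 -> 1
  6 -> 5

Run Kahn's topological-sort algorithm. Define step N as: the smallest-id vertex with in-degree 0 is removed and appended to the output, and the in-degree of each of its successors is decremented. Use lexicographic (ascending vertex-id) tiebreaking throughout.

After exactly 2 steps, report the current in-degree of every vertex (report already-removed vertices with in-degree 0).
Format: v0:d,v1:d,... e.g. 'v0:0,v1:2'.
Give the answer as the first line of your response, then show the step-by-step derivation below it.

v0:2,v1:2,v2:0,v3:0,v4:0,v5:1,v6:0

step 1: output 4; order=[4]; indeg=(2,3,0,1,0,1,0)
step 2: output 2; order=[4,2]; indeg=(2,2,0,0,0,1,0)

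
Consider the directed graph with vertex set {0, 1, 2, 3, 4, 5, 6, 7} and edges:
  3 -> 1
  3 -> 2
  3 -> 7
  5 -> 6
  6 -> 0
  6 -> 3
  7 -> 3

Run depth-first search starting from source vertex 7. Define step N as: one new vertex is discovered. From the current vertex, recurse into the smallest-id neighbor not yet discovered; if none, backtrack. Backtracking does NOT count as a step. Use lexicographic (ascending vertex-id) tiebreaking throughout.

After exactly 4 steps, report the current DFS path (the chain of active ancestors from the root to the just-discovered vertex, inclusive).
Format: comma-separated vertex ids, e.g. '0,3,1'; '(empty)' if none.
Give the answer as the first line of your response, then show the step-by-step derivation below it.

7,3,2

step 1: discover 7; path=7; order=7
step 2: discover 3; path=7>3; order=7,3
step 3: discover 1; path=7>3>1; order=7,3,1
step 4: discover 2; path=7>3>2; order=7,3,1,2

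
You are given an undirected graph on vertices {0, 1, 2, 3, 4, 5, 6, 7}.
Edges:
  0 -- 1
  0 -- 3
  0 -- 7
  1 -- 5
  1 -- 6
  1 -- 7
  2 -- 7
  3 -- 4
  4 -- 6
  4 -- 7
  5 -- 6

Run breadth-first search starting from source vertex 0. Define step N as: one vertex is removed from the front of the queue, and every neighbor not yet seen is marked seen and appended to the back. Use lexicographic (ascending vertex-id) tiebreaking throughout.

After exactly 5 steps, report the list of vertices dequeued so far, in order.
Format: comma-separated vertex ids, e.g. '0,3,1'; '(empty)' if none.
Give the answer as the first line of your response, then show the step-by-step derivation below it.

0,1,3,7,5

step 1: dequeue 0; queue=[1,3,7]; order=0
step 2: dequeue 1; queue=[3,7,5,6]; order=0,1
step 3: dequeue 3; queue=[7,5,6,4]; order=0,1,3
step 4: dequeue 7; queue=[5,6,4,2]; order=0,1,3,7
step 5: dequeue 5; queue=[6,4,2]; order=0,1,3,7,5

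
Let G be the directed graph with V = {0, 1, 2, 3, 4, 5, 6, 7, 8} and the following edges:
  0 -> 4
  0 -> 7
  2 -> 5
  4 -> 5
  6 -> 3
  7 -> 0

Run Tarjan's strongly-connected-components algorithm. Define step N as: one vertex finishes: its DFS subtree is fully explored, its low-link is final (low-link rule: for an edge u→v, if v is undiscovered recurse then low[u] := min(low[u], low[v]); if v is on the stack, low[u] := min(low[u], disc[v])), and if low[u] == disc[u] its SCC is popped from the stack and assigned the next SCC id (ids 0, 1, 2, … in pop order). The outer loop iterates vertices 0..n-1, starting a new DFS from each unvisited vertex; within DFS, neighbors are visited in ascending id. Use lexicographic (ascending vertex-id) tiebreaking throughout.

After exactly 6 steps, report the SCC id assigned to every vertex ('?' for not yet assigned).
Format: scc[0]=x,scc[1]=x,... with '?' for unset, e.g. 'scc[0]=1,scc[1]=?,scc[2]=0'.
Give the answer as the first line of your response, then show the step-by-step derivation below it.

scc[0]=2,scc[1]=3,scc[2]=4,scc[3]=?,scc[4]=1,scc[5]=0,scc[6]=?,scc[7]=2,scc[8]=?

step 1: low=(low[0]=0,low[1]=?,low[2]=?,low[3]=?,low[4]=1,low[5]=2,low[6]=?,low[7]=?,low[8]=?); scc=(scc[0]=?,scc[1]=?,scc[2]=?,scc[3]=?,scc[4]=?,scc[5]=0,scc[6]=?,scc[7]=?,scc[8]=?)
step 2: low=(low[0]=0,low[1]=?,low[2]=?,low[3]=?,low[4]=1,low[5]=2,low[6]=?,low[7]=?,low[8]=?); scc=(scc[0]=?,scc[1]=?,scc[2]=?,scc[3]=?,scc[4]=1,scc[5]=0,scc[6]=?,scc[7]=?,scc[8]=?)
step 3: low=(low[0]=0,low[1]=?,low[2]=?,low[3]=?,low[4]=1,low[5]=2,low[6]=?,low[7]=0,low[8]=?); scc=(scc[0]=?,scc[1]=?,scc[2]=?,scc[3]=?,scc[4]=1,scc[5]=0,scc[6]=?,scc[7]=?,scc[8]=?)
step 4: low=(low[0]=0,low[1]=?,low[2]=?,low[3]=?,low[4]=1,low[5]=2,low[6]=?,low[7]=0,low[8]=?); scc=(scc[0]=2,scc[1]=?,scc[2]=?,scc[3]=?,scc[4]=1,scc[5]=0,scc[6]=?,scc[7]=2,scc[8]=?)
step 5: low=(low[0]=0,low[1]=4,low[2]=?,low[3]=?,low[4]=1,low[5]=2,low[6]=?,low[7]=0,low[8]=?); scc=(scc[0]=2,scc[1]=3,scc[2]=?,scc[3]=?,scc[4]=1,scc[5]=0,scc[6]=?,scc[7]=2,scc[8]=?)
step 6: low=(low[0]=0,low[1]=4,low[2]=5,low[3]=?,low[4]=1,low[5]=2,low[6]=?,low[7]=0,low[8]=?); scc=(scc[0]=2,scc[1]=3,scc[2]=4,scc[3]=?,scc[4]=1,scc[5]=0,scc[6]=?,scc[7]=2,scc[8]=?)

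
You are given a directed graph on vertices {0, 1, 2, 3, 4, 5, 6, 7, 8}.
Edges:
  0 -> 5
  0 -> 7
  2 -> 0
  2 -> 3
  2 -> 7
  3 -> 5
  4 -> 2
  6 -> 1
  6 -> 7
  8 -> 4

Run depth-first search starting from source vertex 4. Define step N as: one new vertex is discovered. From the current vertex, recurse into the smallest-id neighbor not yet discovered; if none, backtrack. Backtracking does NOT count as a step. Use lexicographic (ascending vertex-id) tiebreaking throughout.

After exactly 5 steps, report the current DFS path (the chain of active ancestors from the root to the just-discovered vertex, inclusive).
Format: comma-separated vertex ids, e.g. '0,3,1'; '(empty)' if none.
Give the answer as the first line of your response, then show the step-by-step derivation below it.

4,2,0,7

step 1: discover 4; path=4; order=4
step 2: discover 2; path=4>2; order=4,2
step 3: discover 0; path=4>2>0; order=4,2,0
step 4: discover 5; path=4>2>0>5; order=4,2,0,5
step 5: discover 7; path=4>2>0>7; order=4,2,0,5,7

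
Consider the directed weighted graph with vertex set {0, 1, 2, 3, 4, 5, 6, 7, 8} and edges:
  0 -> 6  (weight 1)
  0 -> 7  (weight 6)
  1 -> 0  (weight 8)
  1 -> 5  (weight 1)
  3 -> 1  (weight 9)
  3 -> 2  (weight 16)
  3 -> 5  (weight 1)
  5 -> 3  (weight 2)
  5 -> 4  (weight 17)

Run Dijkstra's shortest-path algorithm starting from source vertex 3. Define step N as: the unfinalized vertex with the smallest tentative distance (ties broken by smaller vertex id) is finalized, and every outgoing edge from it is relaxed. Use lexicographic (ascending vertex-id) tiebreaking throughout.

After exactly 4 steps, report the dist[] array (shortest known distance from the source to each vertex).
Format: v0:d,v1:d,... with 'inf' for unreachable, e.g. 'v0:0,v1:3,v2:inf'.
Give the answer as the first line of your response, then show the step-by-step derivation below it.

v0:17,v1:9,v2:16,v3:0,v4:18,v5:1,v6:inf,v7:inf,v8:inf

step 1: dist = v0:inf,v1:9,v2:16,v3:0,v4:inf,v5:1,v6:inf,v7:inf,v8:inf
step 2: dist = v0:inf,v1:9,v2:16,v3:0,v4:18,v5:1,v6:inf,v7:inf,v8:inf
step 3: dist = v0:17,v1:9,v2:16,v3:0,v4:18,v5:1,v6:inf,v7:inf,v8:inf
step 4: dist = v0:17,v1:9,v2:16,v3:0,v4:18,v5:1,v6:inf,v7:inf,v8:inf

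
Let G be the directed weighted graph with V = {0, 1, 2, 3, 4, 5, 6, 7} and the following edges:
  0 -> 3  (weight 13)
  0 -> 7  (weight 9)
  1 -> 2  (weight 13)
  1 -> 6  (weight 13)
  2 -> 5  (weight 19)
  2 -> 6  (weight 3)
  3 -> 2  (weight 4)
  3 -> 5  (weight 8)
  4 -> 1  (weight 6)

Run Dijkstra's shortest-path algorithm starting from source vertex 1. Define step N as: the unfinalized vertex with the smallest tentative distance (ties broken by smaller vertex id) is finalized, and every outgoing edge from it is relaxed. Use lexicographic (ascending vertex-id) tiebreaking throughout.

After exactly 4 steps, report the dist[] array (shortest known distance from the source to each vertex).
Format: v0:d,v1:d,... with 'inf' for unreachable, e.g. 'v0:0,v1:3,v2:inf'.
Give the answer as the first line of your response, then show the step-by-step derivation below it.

v0:inf,v1:0,v2:13,v3:inf,v4:inf,v5:32,v6:13,v7:inf

step 1: dist = v0:inf,v1:0,v2:13,v3:inf,v4:inf,v5:inf,v6:13,v7:inf
step 2: dist = v0:inf,v1:0,v2:13,v3:inf,v4:inf,v5:32,v6:13,v7:inf
step 3: dist = v0:inf,v1:0,v2:13,v3:inf,v4:inf,v5:32,v6:13,v7:inf
step 4: dist = v0:inf,v1:0,v2:13,v3:inf,v4:inf,v5:32,v6:13,v7:inf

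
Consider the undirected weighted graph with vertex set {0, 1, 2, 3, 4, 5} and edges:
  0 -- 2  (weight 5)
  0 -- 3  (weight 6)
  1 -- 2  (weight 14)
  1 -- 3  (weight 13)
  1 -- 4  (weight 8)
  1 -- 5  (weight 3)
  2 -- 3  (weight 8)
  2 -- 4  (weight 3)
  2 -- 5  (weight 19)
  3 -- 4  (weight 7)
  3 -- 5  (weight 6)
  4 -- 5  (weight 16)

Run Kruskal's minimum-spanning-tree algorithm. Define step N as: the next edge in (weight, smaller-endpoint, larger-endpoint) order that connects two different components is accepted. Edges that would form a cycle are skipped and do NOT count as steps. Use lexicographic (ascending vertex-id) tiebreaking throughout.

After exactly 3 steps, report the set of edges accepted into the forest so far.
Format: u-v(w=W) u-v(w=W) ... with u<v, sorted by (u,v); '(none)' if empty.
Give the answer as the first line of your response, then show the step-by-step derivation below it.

0-2(w=5) 1-5(w=3) 2-4(w=3)

step 1: add edge 1-5 (w=3); MST = {1-5(w=3)}
step 2: add edge 2-4 (w=3); MST = {1-5(w=3) 2-4(w=3)}
step 3: add edge 0-2 (w=5); MST = {0-2(w=5) 1-5(w=3) 2-4(w=3)}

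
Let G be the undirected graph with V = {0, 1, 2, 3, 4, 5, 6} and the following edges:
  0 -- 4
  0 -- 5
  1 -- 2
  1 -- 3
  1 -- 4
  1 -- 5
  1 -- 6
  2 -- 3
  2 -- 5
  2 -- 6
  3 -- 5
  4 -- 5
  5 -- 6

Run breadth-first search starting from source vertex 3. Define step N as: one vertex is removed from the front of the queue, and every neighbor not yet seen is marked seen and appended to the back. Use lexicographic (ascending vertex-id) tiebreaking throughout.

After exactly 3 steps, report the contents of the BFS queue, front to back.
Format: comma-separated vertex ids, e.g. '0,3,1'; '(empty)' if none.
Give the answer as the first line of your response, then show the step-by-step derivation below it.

5,4,6

step 1: dequeue 3; queue=[1,2,5]; order=3
step 2: dequeue 1; queue=[2,5,4,6]; order=3,1
step 3: dequeue 2; queue=[5,4,6]; order=3,1,2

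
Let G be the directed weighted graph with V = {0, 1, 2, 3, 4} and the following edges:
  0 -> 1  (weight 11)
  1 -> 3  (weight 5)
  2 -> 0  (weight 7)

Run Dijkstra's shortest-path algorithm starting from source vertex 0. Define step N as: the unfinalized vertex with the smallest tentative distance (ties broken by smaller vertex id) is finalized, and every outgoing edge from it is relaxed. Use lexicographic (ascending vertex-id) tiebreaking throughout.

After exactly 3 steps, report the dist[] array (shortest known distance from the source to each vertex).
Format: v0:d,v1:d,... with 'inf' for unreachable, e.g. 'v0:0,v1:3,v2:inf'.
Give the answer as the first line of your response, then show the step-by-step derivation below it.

v0:0,v1:11,v2:inf,v3:16,v4:inf

step 1: dist = v0:0,v1:11,v2:inf,v3:inf,v4:inf
step 2: dist = v0:0,v1:11,v2:inf,v3:16,v4:inf
step 3: dist = v0:0,v1:11,v2:inf,v3:16,v4:inf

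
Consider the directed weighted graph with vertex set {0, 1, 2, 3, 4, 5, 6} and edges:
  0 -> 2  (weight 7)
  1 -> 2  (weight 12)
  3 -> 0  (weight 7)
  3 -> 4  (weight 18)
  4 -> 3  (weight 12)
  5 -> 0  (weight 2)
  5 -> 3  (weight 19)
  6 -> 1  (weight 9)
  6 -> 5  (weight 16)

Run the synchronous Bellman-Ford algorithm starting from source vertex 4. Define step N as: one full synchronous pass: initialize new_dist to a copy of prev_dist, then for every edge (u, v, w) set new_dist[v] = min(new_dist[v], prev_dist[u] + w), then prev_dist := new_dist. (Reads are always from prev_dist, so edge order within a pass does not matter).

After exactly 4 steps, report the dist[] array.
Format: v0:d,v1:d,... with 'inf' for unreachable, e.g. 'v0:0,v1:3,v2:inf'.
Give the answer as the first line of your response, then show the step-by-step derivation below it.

v0:19,v1:inf,v2:26,v3:12,v4:0,v5:inf,v6:inf

step 1: dist = v0:inf,v1:inf,v2:inf,v3:12,v4:0,v5:inf,v6:inf
step 2: dist = v0:19,v1:inf,v2:inf,v3:12,v4:0,v5:inf,v6:inf
step 3: dist = v0:19,v1:inf,v2:26,v3:12,v4:0,v5:inf,v6:inf
step 4: dist = v0:19,v1:inf,v2:26,v3:12,v4:0,v5:inf,v6:inf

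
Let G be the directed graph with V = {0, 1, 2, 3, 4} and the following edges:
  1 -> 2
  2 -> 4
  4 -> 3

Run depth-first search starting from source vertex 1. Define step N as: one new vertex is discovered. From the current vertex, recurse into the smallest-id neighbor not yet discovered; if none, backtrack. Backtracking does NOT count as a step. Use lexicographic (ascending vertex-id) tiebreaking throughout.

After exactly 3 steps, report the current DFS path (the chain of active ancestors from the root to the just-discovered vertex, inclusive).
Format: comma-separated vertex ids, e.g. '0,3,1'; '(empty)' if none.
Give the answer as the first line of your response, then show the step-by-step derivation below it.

1,2,4

step 1: discover 1; path=1; order=1
step 2: discover 2; path=1>2; order=1,2
step 3: discover 4; path=1>2>4; order=1,2,4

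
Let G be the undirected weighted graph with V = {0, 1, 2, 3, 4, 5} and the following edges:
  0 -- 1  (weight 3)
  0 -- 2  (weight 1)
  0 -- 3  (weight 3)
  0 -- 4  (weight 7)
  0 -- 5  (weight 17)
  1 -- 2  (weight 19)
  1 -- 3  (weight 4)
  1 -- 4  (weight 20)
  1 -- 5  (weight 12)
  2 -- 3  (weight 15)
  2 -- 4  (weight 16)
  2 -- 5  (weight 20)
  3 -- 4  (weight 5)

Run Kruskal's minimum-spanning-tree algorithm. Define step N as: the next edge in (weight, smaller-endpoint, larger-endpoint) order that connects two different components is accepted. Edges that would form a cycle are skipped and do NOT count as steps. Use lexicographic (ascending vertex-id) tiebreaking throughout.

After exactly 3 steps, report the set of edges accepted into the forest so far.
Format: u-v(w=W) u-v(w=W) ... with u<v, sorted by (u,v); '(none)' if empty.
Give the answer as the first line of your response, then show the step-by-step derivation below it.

0-1(w=3) 0-2(w=1) 0-3(w=3)

step 1: add edge 0-2 (w=1); MST = {0-2(w=1)}
step 2: add edge 0-1 (w=3); MST = {0-1(w=3) 0-2(w=1)}
step 3: add edge 0-3 (w=3); MST = {0-1(w=3) 0-2(w=1) 0-3(w=3)}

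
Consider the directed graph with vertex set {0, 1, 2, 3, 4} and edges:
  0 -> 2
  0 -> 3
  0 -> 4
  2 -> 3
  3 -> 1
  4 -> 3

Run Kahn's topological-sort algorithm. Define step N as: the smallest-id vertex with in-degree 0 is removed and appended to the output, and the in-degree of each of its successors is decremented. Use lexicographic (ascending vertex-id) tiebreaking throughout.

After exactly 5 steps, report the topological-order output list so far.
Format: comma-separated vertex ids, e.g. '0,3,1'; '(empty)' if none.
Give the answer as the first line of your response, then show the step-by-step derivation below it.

0,2,4,3,1

step 1: output 0; order=[0]; indeg=(0,1,0,2,0)
step 2: output 2; order=[0,2]; indeg=(0,1,0,1,0)
step 3: output 4; order=[0,2,4]; indeg=(0,1,0,0,0)
step 4: output 3; order=[0,2,4,3]; indeg=(0,0,0,0,0)
step 5: output 1; order=[0,2,4,3,1]; indeg=(0,0,0,0,0)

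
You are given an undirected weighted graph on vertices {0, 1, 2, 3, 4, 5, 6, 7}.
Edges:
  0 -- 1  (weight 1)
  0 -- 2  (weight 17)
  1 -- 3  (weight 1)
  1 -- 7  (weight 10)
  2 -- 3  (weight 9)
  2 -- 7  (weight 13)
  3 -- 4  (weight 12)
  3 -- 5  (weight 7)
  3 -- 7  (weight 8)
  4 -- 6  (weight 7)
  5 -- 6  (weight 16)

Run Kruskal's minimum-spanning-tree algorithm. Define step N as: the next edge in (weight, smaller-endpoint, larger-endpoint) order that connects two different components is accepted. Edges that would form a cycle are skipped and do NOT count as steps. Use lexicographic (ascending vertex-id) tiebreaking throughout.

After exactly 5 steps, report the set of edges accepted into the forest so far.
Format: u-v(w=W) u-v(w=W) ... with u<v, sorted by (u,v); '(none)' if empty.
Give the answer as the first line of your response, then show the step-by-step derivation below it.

0-1(w=1) 1-3(w=1) 3-5(w=7) 3-7(w=8) 4-6(w=7)

step 1: add edge 0-1 (w=1); MST = {0-1(w=1)}
step 2: add edge 1-3 (w=1); MST = {0-1(w=1) 1-3(w=1)}
step 3: add edge 3-5 (w=7); MST = {0-1(w=1) 1-3(w=1) 3-5(w=7)}
step 4: add edge 4-6 (w=7); MST = {0-1(w=1) 1-3(w=1) 3-5(w=7) 4-6(w=7)}
step 5: add edge 3-7 (w=8); MST = {0-1(w=1) 1-3(w=1) 3-5(w=7) 3-7(w=8) 4-6(w=7)}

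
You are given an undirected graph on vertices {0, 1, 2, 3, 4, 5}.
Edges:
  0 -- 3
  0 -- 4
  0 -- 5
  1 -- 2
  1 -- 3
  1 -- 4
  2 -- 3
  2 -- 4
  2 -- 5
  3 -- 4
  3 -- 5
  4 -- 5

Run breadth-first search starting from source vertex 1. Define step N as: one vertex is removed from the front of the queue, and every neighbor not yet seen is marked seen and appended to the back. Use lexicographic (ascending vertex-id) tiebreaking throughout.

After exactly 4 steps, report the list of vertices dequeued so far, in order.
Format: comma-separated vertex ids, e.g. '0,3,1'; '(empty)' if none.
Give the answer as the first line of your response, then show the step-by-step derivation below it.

1,2,3,4

step 1: dequeue 1; queue=[2,3,4]; order=1
step 2: dequeue 2; queue=[3,4,5]; order=1,2
step 3: dequeue 3; queue=[4,5,0]; order=1,2,3
step 4: dequeue 4; queue=[5,0]; order=1,2,3,4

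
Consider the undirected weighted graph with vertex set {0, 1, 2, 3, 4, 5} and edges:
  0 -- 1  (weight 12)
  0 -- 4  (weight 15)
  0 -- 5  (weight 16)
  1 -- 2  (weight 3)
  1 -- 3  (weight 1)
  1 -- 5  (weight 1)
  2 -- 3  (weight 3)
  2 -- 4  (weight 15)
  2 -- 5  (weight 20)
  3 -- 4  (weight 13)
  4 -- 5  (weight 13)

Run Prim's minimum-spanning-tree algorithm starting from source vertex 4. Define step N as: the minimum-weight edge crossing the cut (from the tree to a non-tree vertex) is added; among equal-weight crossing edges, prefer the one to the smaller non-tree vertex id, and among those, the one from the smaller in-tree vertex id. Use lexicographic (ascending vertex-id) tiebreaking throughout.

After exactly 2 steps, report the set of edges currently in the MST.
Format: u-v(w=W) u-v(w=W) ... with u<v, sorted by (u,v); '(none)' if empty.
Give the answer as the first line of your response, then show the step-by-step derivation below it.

1-3(w=1) 3-4(w=13)

step 1: add edge 3-4 (w=13); MST = {3-4(w=13)}
step 2: add edge 1-3 (w=1); MST = {1-3(w=1) 3-4(w=13)}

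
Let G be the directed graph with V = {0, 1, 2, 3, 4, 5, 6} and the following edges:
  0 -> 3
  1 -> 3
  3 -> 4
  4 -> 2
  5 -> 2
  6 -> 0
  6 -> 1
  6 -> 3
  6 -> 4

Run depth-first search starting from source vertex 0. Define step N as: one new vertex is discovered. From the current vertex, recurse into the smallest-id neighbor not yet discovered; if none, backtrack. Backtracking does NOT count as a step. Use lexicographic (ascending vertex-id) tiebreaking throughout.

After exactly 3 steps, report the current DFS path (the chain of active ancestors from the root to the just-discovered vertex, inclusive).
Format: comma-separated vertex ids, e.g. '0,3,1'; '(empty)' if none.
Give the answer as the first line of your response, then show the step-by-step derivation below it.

0,3,4

step 1: discover 0; path=0; order=0
step 2: discover 3; path=0>3; order=0,3
step 3: discover 4; path=0>3>4; order=0,3,4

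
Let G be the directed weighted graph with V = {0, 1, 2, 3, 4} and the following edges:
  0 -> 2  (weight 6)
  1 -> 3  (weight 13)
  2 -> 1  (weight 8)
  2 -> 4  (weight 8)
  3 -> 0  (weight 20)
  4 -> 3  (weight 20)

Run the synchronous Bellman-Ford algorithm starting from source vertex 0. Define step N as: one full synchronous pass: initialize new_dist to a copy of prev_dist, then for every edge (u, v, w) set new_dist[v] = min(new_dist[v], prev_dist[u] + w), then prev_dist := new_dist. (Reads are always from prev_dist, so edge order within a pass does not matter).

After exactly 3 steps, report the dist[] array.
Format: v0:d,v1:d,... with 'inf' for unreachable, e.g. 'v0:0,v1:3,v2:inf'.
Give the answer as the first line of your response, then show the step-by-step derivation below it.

v0:0,v1:14,v2:6,v3:27,v4:14

step 1: dist = v0:0,v1:inf,v2:6,v3:inf,v4:inf
step 2: dist = v0:0,v1:14,v2:6,v3:inf,v4:14
step 3: dist = v0:0,v1:14,v2:6,v3:27,v4:14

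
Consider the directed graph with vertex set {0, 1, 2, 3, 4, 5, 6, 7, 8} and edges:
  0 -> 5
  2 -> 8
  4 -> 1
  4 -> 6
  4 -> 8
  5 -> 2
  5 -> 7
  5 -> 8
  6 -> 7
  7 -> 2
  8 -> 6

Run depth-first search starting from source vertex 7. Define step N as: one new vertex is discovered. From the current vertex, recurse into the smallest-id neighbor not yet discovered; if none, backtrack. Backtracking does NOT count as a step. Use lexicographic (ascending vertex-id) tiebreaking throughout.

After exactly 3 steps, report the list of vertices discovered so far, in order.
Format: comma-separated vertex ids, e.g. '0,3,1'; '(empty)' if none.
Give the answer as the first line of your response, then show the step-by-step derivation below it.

7,2,8

step 1: discover 7; path=7; order=7
step 2: discover 2; path=7>2; order=7,2
step 3: discover 8; path=7>2>8; order=7,2,8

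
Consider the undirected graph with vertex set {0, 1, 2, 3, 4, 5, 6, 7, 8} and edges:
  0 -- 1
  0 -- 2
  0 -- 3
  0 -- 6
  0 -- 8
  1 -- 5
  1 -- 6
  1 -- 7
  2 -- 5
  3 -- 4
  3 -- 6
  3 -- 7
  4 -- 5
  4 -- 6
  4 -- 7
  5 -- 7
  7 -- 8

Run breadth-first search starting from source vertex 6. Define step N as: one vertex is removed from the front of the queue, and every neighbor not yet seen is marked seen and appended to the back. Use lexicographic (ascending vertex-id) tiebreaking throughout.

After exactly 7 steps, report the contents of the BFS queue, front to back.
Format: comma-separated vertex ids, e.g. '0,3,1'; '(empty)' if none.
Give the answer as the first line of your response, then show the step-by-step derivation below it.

5,7

step 1: dequeue 6; queue=[0,1,3,4]; order=6
step 2: dequeue 0; queue=[1,3,4,2,8]; order=6,0
step 3: dequeue 1; queue=[3,4,2,8,5,7]; order=6,0,1
step 4: dequeue 3; queue=[4,2,8,5,7]; order=6,0,1,3
step 5: dequeue 4; queue=[2,8,5,7]; order=6,0,1,3,4
step 6: dequeue 2; queue=[8,5,7]; order=6,0,1,3,4,2
step 7: dequeue 8; queue=[5,7]; order=6,0,1,3,4,2,8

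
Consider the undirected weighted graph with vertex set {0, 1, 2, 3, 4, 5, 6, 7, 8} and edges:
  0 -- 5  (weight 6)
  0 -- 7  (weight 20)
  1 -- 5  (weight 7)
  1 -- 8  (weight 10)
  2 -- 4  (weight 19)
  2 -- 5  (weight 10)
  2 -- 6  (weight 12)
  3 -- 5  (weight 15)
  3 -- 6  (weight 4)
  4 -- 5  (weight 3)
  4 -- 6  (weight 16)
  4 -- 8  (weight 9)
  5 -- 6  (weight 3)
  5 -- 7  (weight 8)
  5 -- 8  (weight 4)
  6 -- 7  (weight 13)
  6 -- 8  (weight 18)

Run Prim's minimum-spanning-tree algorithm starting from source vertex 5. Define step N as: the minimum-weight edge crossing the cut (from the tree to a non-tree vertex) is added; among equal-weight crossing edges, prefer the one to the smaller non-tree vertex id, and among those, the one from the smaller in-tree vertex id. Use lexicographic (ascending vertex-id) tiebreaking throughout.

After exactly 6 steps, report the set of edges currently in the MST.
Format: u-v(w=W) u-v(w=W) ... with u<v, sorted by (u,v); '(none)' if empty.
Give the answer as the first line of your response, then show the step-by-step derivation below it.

0-5(w=6) 1-5(w=7) 3-6(w=4) 4-5(w=3) 5-6(w=3) 5-8(w=4)

step 1: add edge 4-5 (w=3); MST = {4-5(w=3)}
step 2: add edge 5-6 (w=3); MST = {4-5(w=3) 5-6(w=3)}
step 3: add edge 3-6 (w=4); MST = {3-6(w=4) 4-5(w=3) 5-6(w=3)}
step 4: add edge 5-8 (w=4); MST = {3-6(w=4) 4-5(w=3) 5-6(w=3) 5-8(w=4)}
step 5: add edge 0-5 (w=6); MST = {0-5(w=6) 3-6(w=4) 4-5(w=3) 5-6(w=3) 5-8(w=4)}
step 6: add edge 1-5 (w=7); MST = {0-5(w=6) 1-5(w=7) 3-6(w=4) 4-5(w=3) 5-6(w=3) 5-8(w=4)}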